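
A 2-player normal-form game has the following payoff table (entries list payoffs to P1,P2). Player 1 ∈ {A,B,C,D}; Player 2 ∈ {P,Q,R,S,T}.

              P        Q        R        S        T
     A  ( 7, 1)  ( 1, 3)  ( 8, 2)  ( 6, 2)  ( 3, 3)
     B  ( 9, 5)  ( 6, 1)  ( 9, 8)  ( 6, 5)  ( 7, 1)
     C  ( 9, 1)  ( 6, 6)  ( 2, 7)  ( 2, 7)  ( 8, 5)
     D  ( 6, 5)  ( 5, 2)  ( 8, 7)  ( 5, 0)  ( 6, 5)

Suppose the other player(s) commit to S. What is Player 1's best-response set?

u_1(A vs S) = 6
u_1(B vs S) = 6
u_1(C vs S) = 2
u_1(D vs S) = 5
max payoff 6 at {A,B}

argmax u_1 = {A,B}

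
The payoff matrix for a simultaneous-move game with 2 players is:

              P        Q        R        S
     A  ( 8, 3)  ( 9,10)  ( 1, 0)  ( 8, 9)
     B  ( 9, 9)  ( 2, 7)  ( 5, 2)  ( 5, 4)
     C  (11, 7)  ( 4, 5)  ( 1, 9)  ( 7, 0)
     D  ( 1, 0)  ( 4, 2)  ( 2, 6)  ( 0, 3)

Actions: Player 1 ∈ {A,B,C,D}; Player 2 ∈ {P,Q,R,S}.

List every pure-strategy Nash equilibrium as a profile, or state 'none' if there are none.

(A,P): not NE [P1→C gives 11>8; P2→Q gives 10>3]
(A,Q): NE
(A,R): not NE [P1→B gives 5>1; P2→Q gives 10>0]
(A,S): not NE [P2→Q gives 10>9]
(B,P): not NE [P1→C gives 11>9]
(B,Q): not NE [P1→A gives 9>2; P2→P gives 9>7]
(B,R): not NE [P2→P gives 9>2]
(B,S): not NE [P1→A gives 8>5; P2→P gives 9>4]
(C,P): not NE [P2→R gives 9>7]
(C,Q): not NE [P1→A gives 9>4; P2→R gives 9>5]
(C,R): not NE [P1→B gives 5>1]
(C,S): not NE [P1→A gives 8>7; P2→R gives 9>0]
(D,P): not NE [P1→C gives 11>1; P2→R gives 6>0]
(D,Q): not NE [P1→A gives 9>4; P2→R gives 6>2]
(D,R): not NE [P1→B gives 5>2]
(D,S): not NE [P1→A gives 8>0; P2→R gives 6>3]

NE set: (A,Q)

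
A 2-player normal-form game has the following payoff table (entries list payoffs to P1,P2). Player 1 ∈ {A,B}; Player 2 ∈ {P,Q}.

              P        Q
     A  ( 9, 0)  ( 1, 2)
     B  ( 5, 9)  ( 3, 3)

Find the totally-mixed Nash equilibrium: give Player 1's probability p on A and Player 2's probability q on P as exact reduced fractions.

P1 indiff ⇒ q·9+(1-q)·1 = q·5+(1-q)·3 ⇒ q(4) = (1-q)(2) ⇒ q = 1/3
P2 indiff ⇒ p·0+(1-p)·9 = p·2+(1-p)·3 ⇒ p(-2) = (1-p)(-6) ⇒ p = 3/4

P1 mixes 3/4 on A; P2 mixes 1/3 on P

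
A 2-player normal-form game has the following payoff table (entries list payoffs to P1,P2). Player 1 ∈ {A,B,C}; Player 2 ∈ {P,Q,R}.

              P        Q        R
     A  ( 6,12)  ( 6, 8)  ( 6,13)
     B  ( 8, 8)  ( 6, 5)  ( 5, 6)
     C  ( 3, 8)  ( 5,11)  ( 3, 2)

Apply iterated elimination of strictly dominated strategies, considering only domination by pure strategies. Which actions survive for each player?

P1 drop C (A beats it: P:6>3 Q:6>5 R:6>3)
P2 drop Q (P beats it: A:12>8 B:8>5)
P1→{A,B} P2→{P,R}

Remaining: P1:{A,B} P2:{P,R}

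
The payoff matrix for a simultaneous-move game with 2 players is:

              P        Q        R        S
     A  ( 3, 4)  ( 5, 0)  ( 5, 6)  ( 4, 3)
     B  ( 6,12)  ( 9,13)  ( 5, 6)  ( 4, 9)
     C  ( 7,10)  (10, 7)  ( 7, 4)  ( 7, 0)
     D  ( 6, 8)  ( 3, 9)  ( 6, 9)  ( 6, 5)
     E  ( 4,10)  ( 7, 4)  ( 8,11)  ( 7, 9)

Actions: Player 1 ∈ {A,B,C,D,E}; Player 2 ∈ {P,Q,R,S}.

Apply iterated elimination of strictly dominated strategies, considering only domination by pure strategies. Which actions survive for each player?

P1 drop A (C beats it: P:7>3 Q:10>5 R:7>5 S:7>4)
P1 drop B (C beats it: P:7>6 Q:10>9 R:7>5 S:7>4)
P1 drop D (C beats it: P:7>6 Q:10>3 R:7>6 S:7>6)
P2 drop Q (P beats it: C:10>7 E:10>4)
P2 drop S (P beats it: C:10>0 E:10>9)
P1→{C,E} P2→{P,R}

IESDS → P1:{C,E} P2:{P,R}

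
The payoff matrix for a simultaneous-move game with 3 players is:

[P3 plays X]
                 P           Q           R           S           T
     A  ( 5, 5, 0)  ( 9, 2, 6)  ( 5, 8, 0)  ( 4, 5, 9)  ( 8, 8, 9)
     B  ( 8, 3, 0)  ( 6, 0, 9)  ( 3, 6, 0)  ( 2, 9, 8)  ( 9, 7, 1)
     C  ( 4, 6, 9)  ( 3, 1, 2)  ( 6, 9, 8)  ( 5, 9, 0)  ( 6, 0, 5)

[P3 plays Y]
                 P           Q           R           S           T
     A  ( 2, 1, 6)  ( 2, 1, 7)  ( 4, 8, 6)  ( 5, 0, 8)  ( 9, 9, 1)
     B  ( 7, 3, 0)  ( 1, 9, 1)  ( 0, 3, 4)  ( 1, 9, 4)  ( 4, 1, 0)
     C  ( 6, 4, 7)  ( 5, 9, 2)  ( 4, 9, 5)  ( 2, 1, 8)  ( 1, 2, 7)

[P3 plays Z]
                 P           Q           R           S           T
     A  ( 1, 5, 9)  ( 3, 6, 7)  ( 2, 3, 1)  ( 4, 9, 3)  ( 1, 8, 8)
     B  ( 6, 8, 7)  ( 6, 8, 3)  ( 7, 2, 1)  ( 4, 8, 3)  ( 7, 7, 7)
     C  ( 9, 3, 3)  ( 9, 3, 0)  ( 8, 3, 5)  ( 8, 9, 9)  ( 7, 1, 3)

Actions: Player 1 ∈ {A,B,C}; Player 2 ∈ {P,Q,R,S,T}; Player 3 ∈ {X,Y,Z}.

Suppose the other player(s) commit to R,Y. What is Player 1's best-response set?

argmax u_1 = {A,C}

u_1(A vs R,Y) = 4
u_1(B vs R,Y) = 0
u_1(C vs R,Y) = 4
max payoff 4 at {A,C}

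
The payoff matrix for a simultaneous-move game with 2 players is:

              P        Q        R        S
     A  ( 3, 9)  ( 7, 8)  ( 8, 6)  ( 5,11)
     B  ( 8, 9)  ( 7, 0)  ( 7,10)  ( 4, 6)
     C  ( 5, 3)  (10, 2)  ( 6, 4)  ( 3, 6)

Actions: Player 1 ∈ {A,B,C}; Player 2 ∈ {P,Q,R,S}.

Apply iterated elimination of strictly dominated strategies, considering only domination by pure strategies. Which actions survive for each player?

Remaining: P1:{A,B} P2:{P,R,S}

P2 drop Q (P beats it: A:9>8 B:9>0 C:3>2)
P1 drop C (B beats it: P:8>5 R:7>6 S:4>3)
P1→{A,B} P2→{P,R,S}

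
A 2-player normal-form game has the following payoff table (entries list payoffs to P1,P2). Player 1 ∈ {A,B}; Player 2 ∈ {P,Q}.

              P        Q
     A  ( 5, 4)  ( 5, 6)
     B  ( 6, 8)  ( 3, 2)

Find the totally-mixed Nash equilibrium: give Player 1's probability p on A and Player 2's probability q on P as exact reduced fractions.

p=3/4, q=2/3

P1 indiff ⇒ q·5+(1-q)·5 = q·6+(1-q)·3 ⇒ q(-1) = (1-q)(-2) ⇒ q = 2/3
P2 indiff ⇒ p·4+(1-p)·8 = p·6+(1-p)·2 ⇒ p(-2) = (1-p)(-6) ⇒ p = 3/4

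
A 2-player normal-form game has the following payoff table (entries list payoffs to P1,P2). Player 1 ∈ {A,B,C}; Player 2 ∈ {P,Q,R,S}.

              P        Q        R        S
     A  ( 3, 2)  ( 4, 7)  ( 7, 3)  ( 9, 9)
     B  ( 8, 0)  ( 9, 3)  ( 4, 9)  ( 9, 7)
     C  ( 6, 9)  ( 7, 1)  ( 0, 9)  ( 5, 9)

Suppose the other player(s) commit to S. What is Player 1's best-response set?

BR_1 = {A,B}

u_1(A vs S) = 9
u_1(B vs S) = 9
u_1(C vs S) = 5
max payoff 9 at {A,B}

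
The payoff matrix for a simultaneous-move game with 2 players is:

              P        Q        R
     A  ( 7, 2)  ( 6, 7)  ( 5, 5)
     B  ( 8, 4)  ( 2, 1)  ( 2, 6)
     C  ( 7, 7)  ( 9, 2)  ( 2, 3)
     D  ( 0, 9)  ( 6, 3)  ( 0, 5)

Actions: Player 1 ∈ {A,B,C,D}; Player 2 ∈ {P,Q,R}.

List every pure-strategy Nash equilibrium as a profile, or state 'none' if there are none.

Equilibria: none

(A,P): not NE [P1→B gives 8>7; P2→Q gives 7>2]
(A,Q): not NE [P1→C gives 9>6]
(A,R): not NE [P2→Q gives 7>5]
(B,P): not NE [P2→R gives 6>4]
(B,Q): not NE [P1→C gives 9>2; P2→R gives 6>1]
(B,R): not NE [P1→A gives 5>2]
(C,P): not NE [P1→B gives 8>7]
(C,Q): not NE [P2→P gives 7>2]
(C,R): not NE [P1→A gives 5>2; P2→P gives 7>3]
(D,P): not NE [P1→B gives 8>0]
(D,Q): not NE [P1→C gives 9>6; P2→P gives 9>3]
(D,R): not NE [P1→A gives 5>0; P2→P gives 9>5]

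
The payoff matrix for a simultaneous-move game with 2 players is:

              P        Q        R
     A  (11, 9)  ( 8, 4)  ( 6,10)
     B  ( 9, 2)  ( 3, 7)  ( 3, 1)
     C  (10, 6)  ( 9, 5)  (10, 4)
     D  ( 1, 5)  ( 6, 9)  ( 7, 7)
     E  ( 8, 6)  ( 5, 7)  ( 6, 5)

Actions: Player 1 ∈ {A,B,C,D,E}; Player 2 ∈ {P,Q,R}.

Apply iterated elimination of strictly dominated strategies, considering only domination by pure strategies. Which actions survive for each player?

P1 drop B (A beats it: P:11>9 Q:8>3 R:6>3)
P1 drop D (C beats it: P:10>1 Q:9>6 R:10>7)
P1 drop E (C beats it: P:10>8 Q:9>5 R:10>6)
P2 drop Q (P beats it: A:9>4 C:6>5)
P1→{A,C} P2→{P,R}

Survivors P1:{A,C} P2:{P,R}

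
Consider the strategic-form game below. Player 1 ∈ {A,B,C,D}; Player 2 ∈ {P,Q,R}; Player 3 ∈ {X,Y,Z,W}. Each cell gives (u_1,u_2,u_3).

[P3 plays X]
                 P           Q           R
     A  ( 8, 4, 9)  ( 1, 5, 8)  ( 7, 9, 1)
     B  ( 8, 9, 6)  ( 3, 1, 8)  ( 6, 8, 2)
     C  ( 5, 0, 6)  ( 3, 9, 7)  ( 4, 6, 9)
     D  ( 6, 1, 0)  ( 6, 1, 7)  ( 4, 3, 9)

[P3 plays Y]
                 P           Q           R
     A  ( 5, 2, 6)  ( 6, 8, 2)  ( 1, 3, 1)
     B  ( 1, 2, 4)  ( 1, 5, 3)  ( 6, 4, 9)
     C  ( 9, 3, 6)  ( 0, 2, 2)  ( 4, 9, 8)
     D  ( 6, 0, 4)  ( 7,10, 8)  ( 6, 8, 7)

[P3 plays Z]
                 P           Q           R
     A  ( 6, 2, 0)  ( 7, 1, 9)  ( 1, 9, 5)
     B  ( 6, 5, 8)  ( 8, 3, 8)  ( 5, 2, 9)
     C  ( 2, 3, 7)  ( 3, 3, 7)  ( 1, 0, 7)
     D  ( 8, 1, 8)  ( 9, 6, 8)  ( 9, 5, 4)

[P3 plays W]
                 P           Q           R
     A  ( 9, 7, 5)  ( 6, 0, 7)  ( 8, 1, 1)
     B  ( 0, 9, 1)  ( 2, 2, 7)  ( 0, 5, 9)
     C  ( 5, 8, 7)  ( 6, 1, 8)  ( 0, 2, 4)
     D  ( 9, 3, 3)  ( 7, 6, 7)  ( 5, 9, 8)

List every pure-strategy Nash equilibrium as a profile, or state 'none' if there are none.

(A,P,X): not NE [P2→R gives 9>4]
(A,P,Y): not NE [P1→C gives 9>5; P2→Q gives 8>2; P3→X gives 9>6]
(A,P,Z): not NE [P1→D gives 8>6; P2→R gives 9>2; P3→X gives 9>0]
(A,P,W): not NE [P3→X gives 9>5]
(A,Q,X): not NE [P1→D gives 6>1; P2→R gives 9>5; P3→Z gives 9>8]
(A,Q,Y): not NE [P1→D gives 7>6; P3→Z gives 9>2]
(A,Q,Z): not NE [P1→D gives 9>7; P2→R gives 9>1]
(A,Q,W): not NE [P1→D gives 7>6; P2→P gives 7>0; P3→Z gives 9>7]
(A,R,X): not NE [P3→Z gives 5>1]
(A,R,Y): not NE [P1→D gives 6>1; P2→Q gives 8>3; P3→Z gives 5>1]
(A,R,Z): not NE [P1→D gives 9>1]
(A,R,W): not NE [P2→P gives 7>1; P3→Z gives 5>1]
(B,P,X): not NE [P3→Z gives 8>6]
(B,P,Y): not NE [P1→C gives 9>1; P2→Q gives 5>2; P3→Z gives 8>4]
(B,P,Z): not NE [P1→D gives 8>6]
(B,P,W): not NE [P1→D gives 9>0; P3→Z gives 8>1]
(B,Q,X): not NE [P1→D gives 6>3; P2→P gives 9>1]
(B,Q,Y): not NE [P1→D gives 7>1; P3→Z gives 8>3]
(B,Q,Z): not NE [P1→D gives 9>8; P2→P gives 5>3]
(B,Q,W): not NE [P1→D gives 7>2; P2→P gives 9>2; P3→Z gives 8>7]
(B,R,X): not NE [P1→A gives 7>6; P2→P gives 9>8; P3→W gives 9>2]
(B,R,Y): not NE [P2→Q gives 5>4]
(B,R,Z): not NE [P1→D gives 9>5; P2→P gives 5>2]
(B,R,W): not NE [P1→A gives 8>0; P2→P gives 9>5]
(C,P,X): not NE [P1→B gives 8>5; P2→Q gives 9>0; P3→W gives 7>6]
(C,P,Y): not NE [P2→R gives 9>3; P3→W gives 7>6]
(C,P,Z): not NE [P1→D gives 8>2]
(C,P,W): not NE [P1→D gives 9>5]
(C,Q,X): not NE [P1→D gives 6>3; P3→W gives 8>7]
(C,Q,Y): not NE [P1→D gives 7>0; P2→R gives 9>2; P3→W gives 8>2]
(C,Q,Z): not NE [P1→D gives 9>3; P3→W gives 8>7]
(C,Q,W): not NE [P1→D gives 7>6; P2→P gives 8>1]
(C,R,X): not NE [P1→A gives 7>4; P2→Q gives 9>6]
(C,R,Y): not NE [P1→D gives 6>4; P3→X gives 9>8]
(C,R,Z): not NE [P1→D gives 9>1; P2→Q gives 3>0; P3→X gives 9>7]
(C,R,W): not NE [P1→A gives 8>0; P2→P gives 8>2; P3→X gives 9>4]
(D,P,X): not NE [P1→B gives 8>6; P2→R gives 3>1; P3→Z gives 8>0]
(D,P,Y): not NE [P1→C gives 9>6; P2→Q gives 10>0; P3→Z gives 8>4]
(D,P,Z): not NE [P2→Q gives 6>1]
(D,P,W): not NE [P2→R gives 9>3; P3→Z gives 8>3]
(D,Q,X): not NE [P2→R gives 3>1; P3→Z gives 8>7]
(D,Q,Y): NE
(D,Q,Z): NE
(D,Q,W): not NE [P2→R gives 9>6; P3→Z gives 8>7]
(D,R,X): not NE [P1→A gives 7>4]
(D,R,Y): not NE [P2→Q gives 10>8; P3→X gives 9>7]
(D,R,Z): not NE [P2→Q gives 6>5; P3→X gives 9>4]
(D,R,W): not NE [P1→A gives 8>5; P3→X gives 9>8]

NE set: (D,Q,Y), (D,Q,Z)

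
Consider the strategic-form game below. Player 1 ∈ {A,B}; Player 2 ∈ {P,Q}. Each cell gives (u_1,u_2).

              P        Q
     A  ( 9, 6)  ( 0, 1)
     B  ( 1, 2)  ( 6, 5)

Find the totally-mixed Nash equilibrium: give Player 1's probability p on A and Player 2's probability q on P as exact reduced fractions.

p=3/8, q=3/7

P1 indiff ⇒ q·9+(1-q)·0 = q·1+(1-q)·6 ⇒ q(8) = (1-q)(6) ⇒ q = 3/7
P2 indiff ⇒ p·6+(1-p)·2 = p·1+(1-p)·5 ⇒ p(5) = (1-p)(3) ⇒ p = 3/8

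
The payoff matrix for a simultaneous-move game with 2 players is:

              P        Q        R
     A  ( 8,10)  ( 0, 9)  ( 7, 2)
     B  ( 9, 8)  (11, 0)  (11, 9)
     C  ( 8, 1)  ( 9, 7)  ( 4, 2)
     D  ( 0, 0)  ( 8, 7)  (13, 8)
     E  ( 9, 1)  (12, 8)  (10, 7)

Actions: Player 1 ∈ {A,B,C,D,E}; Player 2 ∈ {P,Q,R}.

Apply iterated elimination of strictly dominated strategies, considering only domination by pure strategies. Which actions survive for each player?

Remaining: P1:{B,D,E} P2:{Q,R}

P1 drop A (B beats it: P:9>8 Q:11>0 R:11>7)
P1 drop C (B beats it: P:9>8 Q:11>9 R:11>4)
P2 drop P (R beats it: B:9>8 D:8>0 E:7>1)
P1→{B,D,E} P2→{Q,R}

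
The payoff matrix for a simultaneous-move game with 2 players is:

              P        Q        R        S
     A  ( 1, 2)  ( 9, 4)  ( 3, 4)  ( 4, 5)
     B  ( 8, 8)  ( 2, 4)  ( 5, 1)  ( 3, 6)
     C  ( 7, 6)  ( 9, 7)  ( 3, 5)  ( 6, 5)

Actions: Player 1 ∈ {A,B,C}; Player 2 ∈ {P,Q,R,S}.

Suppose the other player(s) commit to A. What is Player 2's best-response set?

u_2(P vs A) = 2
u_2(Q vs A) = 4
u_2(R vs A) = 4
u_2(S vs A) = 5
max payoff 5 at {S}

BR_2 = {S}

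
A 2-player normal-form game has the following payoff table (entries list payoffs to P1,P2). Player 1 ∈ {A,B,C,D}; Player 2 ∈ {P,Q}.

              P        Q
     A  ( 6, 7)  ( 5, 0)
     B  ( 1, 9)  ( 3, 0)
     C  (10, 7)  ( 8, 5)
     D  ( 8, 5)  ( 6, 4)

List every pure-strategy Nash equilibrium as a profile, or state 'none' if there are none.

(A,P): not NE [P1→C gives 10>6]
(A,Q): not NE [P1→C gives 8>5; P2→P gives 7>0]
(B,P): not NE [P1→C gives 10>1]
(B,Q): not NE [P1→C gives 8>3; P2→P gives 9>0]
(C,P): NE
(C,Q): not NE [P2→P gives 7>5]
(D,P): not NE [P1→C gives 10>8]
(D,Q): not NE [P1→C gives 8>6; P2→P gives 5>4]

NE set: (C,P)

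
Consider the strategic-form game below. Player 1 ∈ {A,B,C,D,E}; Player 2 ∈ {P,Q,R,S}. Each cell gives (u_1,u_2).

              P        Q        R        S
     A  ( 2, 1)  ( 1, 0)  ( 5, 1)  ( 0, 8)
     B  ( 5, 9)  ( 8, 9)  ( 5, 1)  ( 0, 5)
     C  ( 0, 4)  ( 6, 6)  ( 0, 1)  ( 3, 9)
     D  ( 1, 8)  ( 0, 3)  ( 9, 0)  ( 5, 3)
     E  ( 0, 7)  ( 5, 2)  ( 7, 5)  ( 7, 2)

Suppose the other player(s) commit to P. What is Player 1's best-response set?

argmax u_1 = {B}

u_1(A vs P) = 2
u_1(B vs P) = 5
u_1(C vs P) = 0
u_1(D vs P) = 1
u_1(E vs P) = 0
max payoff 5 at {B}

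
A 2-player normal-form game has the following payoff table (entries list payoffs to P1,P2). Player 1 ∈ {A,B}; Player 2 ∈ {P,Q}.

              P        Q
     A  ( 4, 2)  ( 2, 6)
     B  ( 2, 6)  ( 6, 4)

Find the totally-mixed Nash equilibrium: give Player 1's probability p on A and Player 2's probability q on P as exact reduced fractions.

(p,q) = (1/3, 2/3)

P1 indiff ⇒ q·4+(1-q)·2 = q·2+(1-q)·6 ⇒ q(2) = (1-q)(4) ⇒ q = 2/3
P2 indiff ⇒ p·2+(1-p)·6 = p·6+(1-p)·4 ⇒ p(-4) = (1-p)(-2) ⇒ p = 1/3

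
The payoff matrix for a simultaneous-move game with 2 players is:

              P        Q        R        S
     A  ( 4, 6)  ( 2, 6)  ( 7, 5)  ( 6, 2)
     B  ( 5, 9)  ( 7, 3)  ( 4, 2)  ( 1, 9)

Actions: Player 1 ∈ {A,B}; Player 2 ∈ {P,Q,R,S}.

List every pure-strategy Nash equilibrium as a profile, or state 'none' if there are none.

(A,P): not NE [P1→B gives 5>4]
(A,Q): not NE [P1→B gives 7>2]
(A,R): not NE [P2→Q gives 6>5]
(A,S): not NE [P2→Q gives 6>2]
(B,P): NE
(B,Q): not NE [P2→S gives 9>3]
(B,R): not NE [P1→A gives 7>4; P2→S gives 9>2]
(B,S): not NE [P1→A gives 6>1]

Nash profiles: (B,P)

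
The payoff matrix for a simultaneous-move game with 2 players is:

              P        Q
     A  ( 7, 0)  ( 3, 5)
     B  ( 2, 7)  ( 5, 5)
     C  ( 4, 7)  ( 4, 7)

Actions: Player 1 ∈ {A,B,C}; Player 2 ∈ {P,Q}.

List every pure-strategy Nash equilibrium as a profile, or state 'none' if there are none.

(A,P): not NE [P2→Q gives 5>0]
(A,Q): not NE [P1→B gives 5>3]
(B,P): not NE [P1→A gives 7>2]
(B,Q): not NE [P2→P gives 7>5]
(C,P): not NE [P1→A gives 7>4]
(C,Q): not NE [P1→B gives 5>4]

PSNE: ∅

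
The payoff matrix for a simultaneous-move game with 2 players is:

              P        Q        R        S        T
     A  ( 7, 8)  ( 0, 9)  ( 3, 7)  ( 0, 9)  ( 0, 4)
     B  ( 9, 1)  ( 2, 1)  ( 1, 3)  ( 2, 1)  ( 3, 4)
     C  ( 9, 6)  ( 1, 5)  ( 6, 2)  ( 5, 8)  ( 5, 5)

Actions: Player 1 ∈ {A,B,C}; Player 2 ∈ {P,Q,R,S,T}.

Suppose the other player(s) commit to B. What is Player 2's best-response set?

u_2(P vs B) = 1
u_2(Q vs B) = 1
u_2(R vs B) = 3
u_2(S vs B) = 1
u_2(T vs B) = 4
max payoff 4 at {T}

BR_2 = {T}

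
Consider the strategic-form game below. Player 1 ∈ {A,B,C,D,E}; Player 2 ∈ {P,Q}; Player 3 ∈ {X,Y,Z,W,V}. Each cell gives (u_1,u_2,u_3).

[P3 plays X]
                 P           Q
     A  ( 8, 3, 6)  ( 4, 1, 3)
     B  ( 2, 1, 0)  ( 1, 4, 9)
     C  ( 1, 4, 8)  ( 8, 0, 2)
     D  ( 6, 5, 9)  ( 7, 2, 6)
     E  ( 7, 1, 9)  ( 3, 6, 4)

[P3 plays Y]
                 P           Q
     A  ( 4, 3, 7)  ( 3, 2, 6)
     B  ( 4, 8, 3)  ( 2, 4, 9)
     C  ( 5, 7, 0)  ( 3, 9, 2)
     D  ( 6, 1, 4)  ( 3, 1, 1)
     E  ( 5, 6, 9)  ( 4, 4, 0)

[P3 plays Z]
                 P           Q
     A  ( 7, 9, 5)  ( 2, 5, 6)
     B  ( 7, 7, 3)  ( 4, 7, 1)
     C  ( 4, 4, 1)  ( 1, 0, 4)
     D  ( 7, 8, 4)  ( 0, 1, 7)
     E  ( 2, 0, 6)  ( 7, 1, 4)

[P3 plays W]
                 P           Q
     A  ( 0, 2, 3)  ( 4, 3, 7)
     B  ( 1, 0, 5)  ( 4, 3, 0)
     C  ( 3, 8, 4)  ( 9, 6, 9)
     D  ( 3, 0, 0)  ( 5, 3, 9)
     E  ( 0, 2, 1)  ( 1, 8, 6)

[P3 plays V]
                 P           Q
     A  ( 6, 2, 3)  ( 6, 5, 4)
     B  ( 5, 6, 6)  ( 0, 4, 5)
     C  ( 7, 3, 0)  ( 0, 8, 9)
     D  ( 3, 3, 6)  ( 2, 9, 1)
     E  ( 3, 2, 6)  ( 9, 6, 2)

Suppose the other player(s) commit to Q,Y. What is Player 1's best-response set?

P1 best: {E}

u_1(A vs Q,Y) = 3
u_1(B vs Q,Y) = 2
u_1(C vs Q,Y) = 3
u_1(D vs Q,Y) = 3
u_1(E vs Q,Y) = 4
max payoff 4 at {E}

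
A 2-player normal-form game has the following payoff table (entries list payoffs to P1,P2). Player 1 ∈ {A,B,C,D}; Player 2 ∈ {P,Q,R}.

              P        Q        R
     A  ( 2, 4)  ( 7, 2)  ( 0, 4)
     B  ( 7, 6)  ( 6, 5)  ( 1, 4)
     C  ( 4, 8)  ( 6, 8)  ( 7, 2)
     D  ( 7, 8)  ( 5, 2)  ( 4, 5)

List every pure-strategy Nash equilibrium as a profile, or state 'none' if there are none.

(A,P): not NE [P1→D gives 7>2]
(A,Q): not NE [P2→R gives 4>2]
(A,R): not NE [P1→C gives 7>0]
(B,P): NE
(B,Q): not NE [P1→A gives 7>6; P2→P gives 6>5]
(B,R): not NE [P1→C gives 7>1; P2→P gives 6>4]
(C,P): not NE [P1→D gives 7>4]
(C,Q): not NE [P1→A gives 7>6]
(C,R): not NE [P2→Q gives 8>2]
(D,P): NE
(D,Q): not NE [P1→A gives 7>5; P2→P gives 8>2]
(D,R): not NE [P1→C gives 7>4; P2→P gives 8>5]

NE set: (B,P), (D,P)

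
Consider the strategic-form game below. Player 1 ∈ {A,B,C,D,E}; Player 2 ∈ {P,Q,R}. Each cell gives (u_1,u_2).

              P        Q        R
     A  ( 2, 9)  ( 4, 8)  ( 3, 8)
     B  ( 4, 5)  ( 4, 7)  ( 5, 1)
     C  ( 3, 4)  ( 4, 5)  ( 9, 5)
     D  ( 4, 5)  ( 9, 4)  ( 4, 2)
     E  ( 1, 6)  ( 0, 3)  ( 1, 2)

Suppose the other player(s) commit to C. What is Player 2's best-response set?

argmax u_2 = {Q,R}

u_2(P vs C) = 4
u_2(Q vs C) = 5
u_2(R vs C) = 5
max payoff 5 at {Q,R}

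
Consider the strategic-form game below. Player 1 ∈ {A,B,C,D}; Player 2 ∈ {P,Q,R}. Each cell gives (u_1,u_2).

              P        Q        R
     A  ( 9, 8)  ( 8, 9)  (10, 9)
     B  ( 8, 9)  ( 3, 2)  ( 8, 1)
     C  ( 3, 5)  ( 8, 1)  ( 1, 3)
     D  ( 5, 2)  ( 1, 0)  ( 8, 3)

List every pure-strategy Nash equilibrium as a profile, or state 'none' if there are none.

(A,P): not NE [P2→R gives 9>8]
(A,Q): NE
(A,R): NE
(B,P): not NE [P1→A gives 9>8]
(B,Q): not NE [P1→C gives 8>3; P2→P gives 9>2]
(B,R): not NE [P1→A gives 10>8; P2→P gives 9>1]
(C,P): not NE [P1→A gives 9>3]
(C,Q): not NE [P2→P gives 5>1]
(C,R): not NE [P1→A gives 10>1; P2→P gives 5>3]
(D,P): not NE [P1→A gives 9>5; P2→R gives 3>2]
(D,Q): not NE [P1→C gives 8>1; P2→R gives 3>0]
(D,R): not NE [P1→A gives 10>8]

PSNE = {(A,Q), (A,R)}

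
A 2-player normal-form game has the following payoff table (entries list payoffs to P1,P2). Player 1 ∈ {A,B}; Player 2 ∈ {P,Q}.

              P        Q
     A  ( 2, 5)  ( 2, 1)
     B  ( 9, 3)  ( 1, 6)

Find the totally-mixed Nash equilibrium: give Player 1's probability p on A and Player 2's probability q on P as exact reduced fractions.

P1 mixes 3/7 on A; P2 mixes 1/8 on P

P1 indiff ⇒ q·2+(1-q)·2 = q·9+(1-q)·1 ⇒ q(-7) = (1-q)(-1) ⇒ q = 1/8
P2 indiff ⇒ p·5+(1-p)·3 = p·1+(1-p)·6 ⇒ p(4) = (1-p)(3) ⇒ p = 3/7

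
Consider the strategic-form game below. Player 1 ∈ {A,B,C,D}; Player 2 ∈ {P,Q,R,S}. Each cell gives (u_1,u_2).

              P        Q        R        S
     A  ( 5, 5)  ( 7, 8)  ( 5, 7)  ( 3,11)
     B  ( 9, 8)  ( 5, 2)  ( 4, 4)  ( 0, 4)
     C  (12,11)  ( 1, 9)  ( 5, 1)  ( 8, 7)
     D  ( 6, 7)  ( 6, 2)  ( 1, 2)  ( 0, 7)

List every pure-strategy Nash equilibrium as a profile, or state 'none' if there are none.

(A,P): not NE [P1→C gives 12>5; P2→S gives 11>5]
(A,Q): not NE [P2→S gives 11>8]
(A,R): not NE [P2→S gives 11>7]
(A,S): not NE [P1→C gives 8>3]
(B,P): not NE [P1→C gives 12>9]
(B,Q): not NE [P1→A gives 7>5; P2→P gives 8>2]
(B,R): not NE [P1→C gives 5>4; P2→P gives 8>4]
(B,S): not NE [P1→C gives 8>0; P2→P gives 8>4]
(C,P): NE
(C,Q): not NE [P1→A gives 7>1; P2→P gives 11>9]
(C,R): not NE [P2→P gives 11>1]
(C,S): not NE [P2→P gives 11>7]
(D,P): not NE [P1→C gives 12>6]
(D,Q): not NE [P1→A gives 7>6; P2→S gives 7>2]
(D,R): not NE [P1→C gives 5>1; P2→S gives 7>2]
(D,S): not NE [P1→C gives 8>0]

Nash profiles: (C,P)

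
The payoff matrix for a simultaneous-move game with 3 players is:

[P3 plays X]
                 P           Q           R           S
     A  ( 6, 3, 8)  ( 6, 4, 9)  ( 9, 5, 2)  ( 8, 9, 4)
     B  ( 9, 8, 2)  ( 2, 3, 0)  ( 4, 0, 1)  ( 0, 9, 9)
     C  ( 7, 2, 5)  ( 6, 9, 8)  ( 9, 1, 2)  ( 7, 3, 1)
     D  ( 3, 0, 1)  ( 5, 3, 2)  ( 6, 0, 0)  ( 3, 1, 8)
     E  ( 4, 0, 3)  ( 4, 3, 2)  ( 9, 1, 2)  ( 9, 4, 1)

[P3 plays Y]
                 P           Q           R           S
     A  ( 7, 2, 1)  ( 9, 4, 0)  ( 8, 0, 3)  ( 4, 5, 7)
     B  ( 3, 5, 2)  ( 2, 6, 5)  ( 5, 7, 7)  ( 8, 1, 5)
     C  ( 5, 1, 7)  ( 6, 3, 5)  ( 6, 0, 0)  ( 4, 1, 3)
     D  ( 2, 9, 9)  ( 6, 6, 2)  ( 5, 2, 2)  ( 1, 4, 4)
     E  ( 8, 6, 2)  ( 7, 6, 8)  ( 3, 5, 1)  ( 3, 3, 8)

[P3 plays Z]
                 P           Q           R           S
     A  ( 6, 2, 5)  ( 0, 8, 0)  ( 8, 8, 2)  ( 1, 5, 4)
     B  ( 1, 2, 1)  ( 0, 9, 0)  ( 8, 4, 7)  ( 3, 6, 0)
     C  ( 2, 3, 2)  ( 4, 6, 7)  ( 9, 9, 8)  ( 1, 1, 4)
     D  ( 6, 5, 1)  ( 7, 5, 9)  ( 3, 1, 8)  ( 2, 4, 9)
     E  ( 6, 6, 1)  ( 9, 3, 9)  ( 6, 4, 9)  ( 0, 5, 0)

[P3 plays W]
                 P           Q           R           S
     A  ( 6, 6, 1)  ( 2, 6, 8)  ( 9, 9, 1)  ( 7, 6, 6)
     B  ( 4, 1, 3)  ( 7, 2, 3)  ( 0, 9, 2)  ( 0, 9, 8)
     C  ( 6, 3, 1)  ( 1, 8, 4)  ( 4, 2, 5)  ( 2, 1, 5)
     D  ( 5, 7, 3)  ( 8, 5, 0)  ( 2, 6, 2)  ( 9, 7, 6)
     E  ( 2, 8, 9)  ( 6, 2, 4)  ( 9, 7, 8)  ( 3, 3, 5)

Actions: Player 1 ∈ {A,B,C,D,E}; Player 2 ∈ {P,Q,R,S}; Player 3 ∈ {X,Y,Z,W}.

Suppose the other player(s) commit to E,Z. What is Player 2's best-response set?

u_2(P vs E,Z) = 6
u_2(Q vs E,Z) = 3
u_2(R vs E,Z) = 4
u_2(S vs E,Z) = 5
max payoff 6 at {P}

P2 best: {P}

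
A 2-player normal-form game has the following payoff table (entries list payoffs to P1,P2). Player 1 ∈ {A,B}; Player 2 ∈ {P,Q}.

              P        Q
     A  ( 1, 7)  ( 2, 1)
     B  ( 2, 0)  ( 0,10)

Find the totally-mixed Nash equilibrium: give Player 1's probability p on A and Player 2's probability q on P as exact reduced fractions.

P1 indiff ⇒ q·1+(1-q)·2 = q·2+(1-q)·0 ⇒ q(-1) = (1-q)(-2) ⇒ q = 2/3
P2 indiff ⇒ p·7+(1-p)·0 = p·1+(1-p)·10 ⇒ p(6) = (1-p)(10) ⇒ p = 5/8

p=5/8, q=2/3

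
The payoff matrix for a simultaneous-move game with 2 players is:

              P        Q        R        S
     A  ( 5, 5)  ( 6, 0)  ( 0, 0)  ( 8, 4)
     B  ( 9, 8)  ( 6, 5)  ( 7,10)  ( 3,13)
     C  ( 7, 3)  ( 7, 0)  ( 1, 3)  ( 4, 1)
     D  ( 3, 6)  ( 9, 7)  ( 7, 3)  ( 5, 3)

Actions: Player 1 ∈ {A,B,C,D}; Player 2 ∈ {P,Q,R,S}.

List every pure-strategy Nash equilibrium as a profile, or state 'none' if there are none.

(A,P): not NE [P1→B gives 9>5]
(A,Q): not NE [P1→D gives 9>6; P2→P gives 5>0]
(A,R): not NE [P1→D gives 7>0; P2→P gives 5>0]
(A,S): not NE [P2→P gives 5>4]
(B,P): not NE [P2→S gives 13>8]
(B,Q): not NE [P1→D gives 9>6; P2→S gives 13>5]
(B,R): not NE [P2→S gives 13>10]
(B,S): not NE [P1→A gives 8>3]
(C,P): not NE [P1→B gives 9>7]
(C,Q): not NE [P1→D gives 9>7; P2→R gives 3>0]
(C,R): not NE [P1→D gives 7>1]
(C,S): not NE [P1→A gives 8>4; P2→R gives 3>1]
(D,P): not NE [P1→B gives 9>3; P2→Q gives 7>6]
(D,Q): NE
(D,R): not NE [P2→Q gives 7>3]
(D,S): not NE [P1→A gives 8>5; P2→Q gives 7>3]

PSNE = {(D,Q)}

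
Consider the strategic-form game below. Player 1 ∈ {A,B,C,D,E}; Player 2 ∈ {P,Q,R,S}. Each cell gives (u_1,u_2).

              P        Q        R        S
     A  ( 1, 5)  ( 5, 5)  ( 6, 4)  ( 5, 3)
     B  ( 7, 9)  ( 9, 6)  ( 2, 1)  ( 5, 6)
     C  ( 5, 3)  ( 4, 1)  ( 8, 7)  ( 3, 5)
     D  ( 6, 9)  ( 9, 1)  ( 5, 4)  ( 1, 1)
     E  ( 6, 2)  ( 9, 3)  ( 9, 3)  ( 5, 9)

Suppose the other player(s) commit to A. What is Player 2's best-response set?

argmax u_2 = {P,Q}

u_2(P vs A) = 5
u_2(Q vs A) = 5
u_2(R vs A) = 4
u_2(S vs A) = 3
max payoff 5 at {P,Q}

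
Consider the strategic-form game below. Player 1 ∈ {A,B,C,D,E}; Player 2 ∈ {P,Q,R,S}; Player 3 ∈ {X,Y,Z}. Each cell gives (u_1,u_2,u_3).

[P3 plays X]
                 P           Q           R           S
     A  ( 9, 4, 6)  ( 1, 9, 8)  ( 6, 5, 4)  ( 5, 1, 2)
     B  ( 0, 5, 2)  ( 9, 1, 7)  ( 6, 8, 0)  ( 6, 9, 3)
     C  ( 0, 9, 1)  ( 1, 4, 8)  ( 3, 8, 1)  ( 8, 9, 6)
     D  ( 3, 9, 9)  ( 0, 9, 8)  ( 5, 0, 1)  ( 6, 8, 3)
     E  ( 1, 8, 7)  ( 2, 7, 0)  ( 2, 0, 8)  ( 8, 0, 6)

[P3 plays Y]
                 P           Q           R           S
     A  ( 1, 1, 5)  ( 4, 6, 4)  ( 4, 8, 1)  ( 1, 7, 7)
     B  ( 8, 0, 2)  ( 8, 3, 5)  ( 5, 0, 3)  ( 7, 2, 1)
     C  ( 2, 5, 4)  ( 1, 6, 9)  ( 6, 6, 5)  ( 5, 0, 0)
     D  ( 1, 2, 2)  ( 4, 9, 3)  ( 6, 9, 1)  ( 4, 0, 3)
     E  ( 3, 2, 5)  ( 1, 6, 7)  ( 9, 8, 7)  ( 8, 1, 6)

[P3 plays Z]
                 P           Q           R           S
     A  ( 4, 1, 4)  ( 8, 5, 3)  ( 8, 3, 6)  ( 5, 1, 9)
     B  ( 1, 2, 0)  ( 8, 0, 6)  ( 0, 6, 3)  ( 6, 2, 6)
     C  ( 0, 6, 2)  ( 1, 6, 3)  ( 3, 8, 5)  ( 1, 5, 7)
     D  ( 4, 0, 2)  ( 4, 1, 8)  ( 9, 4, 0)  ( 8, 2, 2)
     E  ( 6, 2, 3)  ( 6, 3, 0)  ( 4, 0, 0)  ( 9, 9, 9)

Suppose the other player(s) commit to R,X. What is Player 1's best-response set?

u_1(A vs R,X) = 6
u_1(B vs R,X) = 6
u_1(C vs R,X) = 3
u_1(D vs R,X) = 5
u_1(E vs R,X) = 2
max payoff 6 at {A,B}

P1 best: {A,B}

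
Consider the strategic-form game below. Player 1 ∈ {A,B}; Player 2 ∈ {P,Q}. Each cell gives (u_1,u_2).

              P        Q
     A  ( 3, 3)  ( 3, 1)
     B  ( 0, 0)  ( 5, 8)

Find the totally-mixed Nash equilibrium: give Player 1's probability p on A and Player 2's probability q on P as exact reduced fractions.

P1 indiff ⇒ q·3+(1-q)·3 = q·0+(1-q)·5 ⇒ q(3) = (1-q)(2) ⇒ q = 2/5
P2 indiff ⇒ p·3+(1-p)·0 = p·1+(1-p)·8 ⇒ p(2) = (1-p)(8) ⇒ p = 4/5

p=4/5, q=2/5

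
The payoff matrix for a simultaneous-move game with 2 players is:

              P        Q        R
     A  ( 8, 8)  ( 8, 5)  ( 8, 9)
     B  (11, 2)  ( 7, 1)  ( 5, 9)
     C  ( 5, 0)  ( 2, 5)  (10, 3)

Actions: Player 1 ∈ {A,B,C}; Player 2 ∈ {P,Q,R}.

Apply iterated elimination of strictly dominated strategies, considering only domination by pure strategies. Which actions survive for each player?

Survivors P1:{A,C} P2:{Q,R}

P2 drop P (R beats it: A:9>8 B:9>2 C:3>0)
P1 drop B (A beats it: Q:8>7 R:8>5)
P1→{A,C} P2→{Q,R}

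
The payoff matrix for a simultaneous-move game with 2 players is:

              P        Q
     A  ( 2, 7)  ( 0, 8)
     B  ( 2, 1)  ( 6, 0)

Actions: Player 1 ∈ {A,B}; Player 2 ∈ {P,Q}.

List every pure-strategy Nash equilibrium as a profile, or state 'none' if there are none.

PSNE = {(B,P)}

(A,P): not NE [P2→Q gives 8>7]
(A,Q): not NE [P1→B gives 6>0]
(B,P): NE
(B,Q): not NE [P2→P gives 1>0]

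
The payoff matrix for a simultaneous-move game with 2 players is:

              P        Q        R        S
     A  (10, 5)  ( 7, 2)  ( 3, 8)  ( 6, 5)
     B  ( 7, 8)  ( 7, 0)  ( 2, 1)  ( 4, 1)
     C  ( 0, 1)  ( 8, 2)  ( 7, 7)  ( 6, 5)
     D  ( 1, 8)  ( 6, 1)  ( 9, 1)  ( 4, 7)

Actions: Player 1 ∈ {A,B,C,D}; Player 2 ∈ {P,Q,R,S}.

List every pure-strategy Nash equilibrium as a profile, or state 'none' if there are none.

(A,P): not NE [P2→R gives 8>5]
(A,Q): not NE [P1→C gives 8>7; P2→R gives 8>2]
(A,R): not NE [P1→D gives 9>3]
(A,S): not NE [P2→R gives 8>5]
(B,P): not NE [P1→A gives 10>7]
(B,Q): not NE [P1→C gives 8>7; P2→P gives 8>0]
(B,R): not NE [P1→D gives 9>2; P2→P gives 8>1]
(B,S): not NE [P1→C gives 6>4; P2→P gives 8>1]
(C,P): not NE [P1→A gives 10>0; P2→R gives 7>1]
(C,Q): not NE [P2→R gives 7>2]
(C,R): not NE [P1→D gives 9>7]
(C,S): not NE [P2→R gives 7>5]
(D,P): not NE [P1→A gives 10>1]
(D,Q): not NE [P1→C gives 8>6; P2→P gives 8>1]
(D,R): not NE [P2→P gives 8>1]
(D,S): not NE [P1→C gives 6>4; P2→P gives 8>7]

PSNE: ∅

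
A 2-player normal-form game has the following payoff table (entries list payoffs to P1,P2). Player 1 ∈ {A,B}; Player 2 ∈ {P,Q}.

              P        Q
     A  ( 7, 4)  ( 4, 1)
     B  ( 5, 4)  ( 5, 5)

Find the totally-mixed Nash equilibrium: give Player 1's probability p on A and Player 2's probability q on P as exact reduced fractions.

(p,q) = (1/4, 1/3)

P1 indiff ⇒ q·7+(1-q)·4 = q·5+(1-q)·5 ⇒ q(2) = (1-q)(1) ⇒ q = 1/3
P2 indiff ⇒ p·4+(1-p)·4 = p·1+(1-p)·5 ⇒ p(3) = (1-p)(1) ⇒ p = 1/4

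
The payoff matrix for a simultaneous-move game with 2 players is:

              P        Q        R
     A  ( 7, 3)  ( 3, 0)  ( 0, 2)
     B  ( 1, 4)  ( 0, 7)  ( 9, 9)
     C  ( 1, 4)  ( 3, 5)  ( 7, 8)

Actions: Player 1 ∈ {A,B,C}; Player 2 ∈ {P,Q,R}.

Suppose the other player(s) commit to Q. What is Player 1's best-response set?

BR_1 = {A,C}

u_1(A vs Q) = 3
u_1(B vs Q) = 0
u_1(C vs Q) = 3
max payoff 3 at {A,C}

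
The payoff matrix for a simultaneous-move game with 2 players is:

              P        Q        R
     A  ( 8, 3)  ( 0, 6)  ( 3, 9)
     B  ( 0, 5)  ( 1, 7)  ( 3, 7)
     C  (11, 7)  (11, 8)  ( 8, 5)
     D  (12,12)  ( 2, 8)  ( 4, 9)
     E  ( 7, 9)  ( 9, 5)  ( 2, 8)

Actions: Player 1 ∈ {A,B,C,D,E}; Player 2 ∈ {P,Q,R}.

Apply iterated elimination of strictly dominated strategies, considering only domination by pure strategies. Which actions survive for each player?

IESDS → P1:{C,D} P2:{P,Q}

P1 drop A (C beats it: P:11>8 Q:11>0 R:8>3)
P1 drop B (C beats it: P:11>0 Q:11>1 R:8>3)
P1 drop E (C beats it: P:11>7 Q:11>9 R:8>2)
P2 drop R (P beats it: C:7>5 D:12>9)
P1→{C,D} P2→{P,Q}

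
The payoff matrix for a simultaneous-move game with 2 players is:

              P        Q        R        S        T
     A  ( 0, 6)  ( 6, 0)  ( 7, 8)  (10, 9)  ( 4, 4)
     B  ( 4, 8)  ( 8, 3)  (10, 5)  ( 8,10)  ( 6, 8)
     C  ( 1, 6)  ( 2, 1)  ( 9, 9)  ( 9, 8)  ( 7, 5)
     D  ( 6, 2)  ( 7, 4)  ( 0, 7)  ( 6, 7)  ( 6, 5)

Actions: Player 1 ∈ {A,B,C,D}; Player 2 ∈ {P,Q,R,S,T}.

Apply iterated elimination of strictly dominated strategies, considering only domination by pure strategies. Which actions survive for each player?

P2 drop P (S beats it: A:9>6 B:10>8 C:8>6 D:7>2)
P2 drop Q (R beats it: A:8>0 B:5>3 C:9>1 D:7>4)
P1 drop D (C beats it: R:9>0 S:9>6 T:7>6)
P2 drop T (S beats it: A:9>4 B:10>8 C:8>5)
P1→{A,B,C} P2→{R,S}

Remaining: P1:{A,B,C} P2:{R,S}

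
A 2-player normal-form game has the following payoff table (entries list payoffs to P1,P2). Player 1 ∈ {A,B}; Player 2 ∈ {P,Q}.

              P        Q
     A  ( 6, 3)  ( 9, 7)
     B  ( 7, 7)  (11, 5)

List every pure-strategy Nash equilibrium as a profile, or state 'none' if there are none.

(A,P): not NE [P1→B gives 7>6; P2→Q gives 7>3]
(A,Q): not NE [P1→B gives 11>9]
(B,P): NE
(B,Q): not NE [P2→P gives 7>5]

NE set: (B,P)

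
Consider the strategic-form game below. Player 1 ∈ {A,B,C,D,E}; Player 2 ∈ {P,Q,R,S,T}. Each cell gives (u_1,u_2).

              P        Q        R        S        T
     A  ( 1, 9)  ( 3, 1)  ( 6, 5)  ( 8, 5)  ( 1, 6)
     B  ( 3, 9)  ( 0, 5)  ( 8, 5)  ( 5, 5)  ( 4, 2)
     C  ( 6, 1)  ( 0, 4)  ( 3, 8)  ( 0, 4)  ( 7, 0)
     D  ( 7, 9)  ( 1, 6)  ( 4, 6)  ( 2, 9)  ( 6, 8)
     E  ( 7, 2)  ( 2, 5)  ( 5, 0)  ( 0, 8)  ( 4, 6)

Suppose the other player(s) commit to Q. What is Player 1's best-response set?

u_1(A vs Q) = 3
u_1(B vs Q) = 0
u_1(C vs Q) = 0
u_1(D vs Q) = 1
u_1(E vs Q) = 2
max payoff 3 at {A}

P1 best: {A}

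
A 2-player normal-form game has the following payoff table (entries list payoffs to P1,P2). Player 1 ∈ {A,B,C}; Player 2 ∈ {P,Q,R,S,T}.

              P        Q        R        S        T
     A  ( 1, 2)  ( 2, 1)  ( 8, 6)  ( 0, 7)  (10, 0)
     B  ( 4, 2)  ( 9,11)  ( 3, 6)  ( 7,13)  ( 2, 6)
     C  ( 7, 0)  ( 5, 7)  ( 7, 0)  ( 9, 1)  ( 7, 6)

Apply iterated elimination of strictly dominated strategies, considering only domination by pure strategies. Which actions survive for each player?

P2 drop P (S beats it: A:7>2 B:13>2 C:1>0)
P2 drop R (S beats it: A:7>6 B:13>6 C:1>0)
P2 drop T (Q beats it: A:1>0 B:11>6 C:7>6)
P1 drop A (B beats it: Q:9>2 S:7>0)
P1→{B,C} P2→{Q,S}

IESDS → P1:{B,C} P2:{Q,S}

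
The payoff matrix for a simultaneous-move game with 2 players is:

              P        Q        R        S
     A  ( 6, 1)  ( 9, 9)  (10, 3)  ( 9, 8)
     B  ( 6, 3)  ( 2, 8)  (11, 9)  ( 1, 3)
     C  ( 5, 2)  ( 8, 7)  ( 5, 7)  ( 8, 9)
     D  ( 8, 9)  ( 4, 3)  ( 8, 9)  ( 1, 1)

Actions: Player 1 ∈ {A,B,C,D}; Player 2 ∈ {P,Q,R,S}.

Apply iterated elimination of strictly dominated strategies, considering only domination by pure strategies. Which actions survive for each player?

P1 drop C (A beats it: P:6>5 Q:9>8 R:10>5 S:9>8)
P2 drop S (Q beats it: A:9>8 B:8>3 D:3>1)
P1→{A,B,D} P2→{P,Q,R}

IESDS → P1:{A,B,D} P2:{P,Q,R}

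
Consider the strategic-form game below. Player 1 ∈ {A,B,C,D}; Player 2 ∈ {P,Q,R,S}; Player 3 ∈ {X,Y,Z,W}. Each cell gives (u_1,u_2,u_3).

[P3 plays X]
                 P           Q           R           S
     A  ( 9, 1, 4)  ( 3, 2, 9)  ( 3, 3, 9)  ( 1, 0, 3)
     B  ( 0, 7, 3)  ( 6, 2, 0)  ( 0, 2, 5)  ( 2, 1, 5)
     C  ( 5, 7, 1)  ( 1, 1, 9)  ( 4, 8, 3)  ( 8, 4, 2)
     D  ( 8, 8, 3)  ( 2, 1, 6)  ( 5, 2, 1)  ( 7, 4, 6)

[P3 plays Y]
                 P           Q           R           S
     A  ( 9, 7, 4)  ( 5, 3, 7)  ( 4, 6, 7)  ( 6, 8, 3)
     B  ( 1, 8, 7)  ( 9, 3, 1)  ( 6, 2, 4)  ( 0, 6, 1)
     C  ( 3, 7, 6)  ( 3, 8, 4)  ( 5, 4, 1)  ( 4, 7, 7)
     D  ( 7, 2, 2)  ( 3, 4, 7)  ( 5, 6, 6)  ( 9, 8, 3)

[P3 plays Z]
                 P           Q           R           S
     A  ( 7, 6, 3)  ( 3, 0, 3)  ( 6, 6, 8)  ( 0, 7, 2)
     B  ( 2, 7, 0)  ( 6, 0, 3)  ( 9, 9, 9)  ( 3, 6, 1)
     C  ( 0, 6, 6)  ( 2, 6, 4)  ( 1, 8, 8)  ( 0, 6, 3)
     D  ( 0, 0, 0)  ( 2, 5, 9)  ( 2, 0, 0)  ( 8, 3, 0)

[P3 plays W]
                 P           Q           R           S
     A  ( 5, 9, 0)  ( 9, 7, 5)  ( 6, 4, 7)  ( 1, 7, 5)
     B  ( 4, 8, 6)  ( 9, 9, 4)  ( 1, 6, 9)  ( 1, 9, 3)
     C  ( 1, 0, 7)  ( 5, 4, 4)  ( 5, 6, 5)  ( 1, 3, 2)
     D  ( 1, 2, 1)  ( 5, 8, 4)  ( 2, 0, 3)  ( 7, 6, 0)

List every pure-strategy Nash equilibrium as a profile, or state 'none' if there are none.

NE set: (B,Q,W), (B,R,Z)

(A,P,X): not NE [P2→R gives 3>1]
(A,P,Y): not NE [P2→S gives 8>7]
(A,P,Z): not NE [P2→S gives 7>6; P3→Y gives 4>3]
(A,P,W): not NE [P3→Y gives 4>0]
(A,Q,X): not NE [P1→B gives 6>3; P2→R gives 3>2]
(A,Q,Y): not NE [P1→B gives 9>5; P2→S gives 8>3; P3→X gives 9>7]
(A,Q,Z): not NE [P1→B gives 6>3; P2→S gives 7>0; P3→X gives 9>3]
(A,Q,W): not NE [P2→P gives 9>7; P3→X gives 9>5]
(A,R,X): not NE [P1→D gives 5>3]
(A,R,Y): not NE [P1→B gives 6>4; P2→S gives 8>6; P3→X gives 9>7]
(A,R,Z): not NE [P1→B gives 9>6; P2→S gives 7>6; P3→X gives 9>8]
(A,R,W): not NE [P2→P gives 9>4; P3→X gives 9>7]
(A,S,X): not NE [P1→C gives 8>1; P2→R gives 3>0; P3→W gives 5>3]
(A,S,Y): not NE [P1→D gives 9>6; P3→W gives 5>3]
(A,S,Z): not NE [P1→D gives 8>0; P3→W gives 5>2]
(A,S,W): not NE [P1→D gives 7>1; P2→P gives 9>7]
(B,P,X): not NE [P1→A gives 9>0; P3→Y gives 7>3]
(B,P,Y): not NE [P1→A gives 9>1]
(B,P,Z): not NE [P1→A gives 7>2; P2→R gives 9>7; P3→Y gives 7>0]
(B,P,W): not NE [P1→A gives 5>4; P2→S gives 9>8; P3→Y gives 7>6]
(B,Q,X): not NE [P2→P gives 7>2; P3→W gives 4>0]
(B,Q,Y): not NE [P2→P gives 8>3; P3→W gives 4>1]
(B,Q,Z): not NE [P2→R gives 9>0; P3→W gives 4>3]
(B,Q,W): NE
(B,R,X): not NE [P1→D gives 5>0; P2→P gives 7>2; P3→W gives 9>5]
(B,R,Y): not NE [P2→P gives 8>2; P3→W gives 9>4]
(B,R,Z): NE
(B,R,W): not NE [P1→A gives 6>1; P2→S gives 9>6]
(B,S,X): not NE [P1→C gives 8>2; P2→P gives 7>1]
(B,S,Y): not NE [P1→D gives 9>0; P2→P gives 8>6; P3→X gives 5>1]
(B,S,Z): not NE [P1→D gives 8>3; P2→R gives 9>6; P3→X gives 5>1]
(B,S,W): not NE [P1→D gives 7>1; P3→X gives 5>3]
(C,P,X): not NE [P1→A gives 9>5; P2→R gives 8>7; P3→W gives 7>1]
(C,P,Y): not NE [P1→A gives 9>3; P2→Q gives 8>7; P3→W gives 7>6]
(C,P,Z): not NE [P1→A gives 7>0; P2→R gives 8>6; P3→W gives 7>6]
(C,P,W): not NE [P1→A gives 5>1; P2→R gives 6>0]
(C,Q,X): not NE [P1→B gives 6>1; P2→R gives 8>1]
(C,Q,Y): not NE [P1→B gives 9>3; P3→X gives 9>4]
(C,Q,Z): not NE [P1→B gives 6>2; P2→R gives 8>6; P3→X gives 9>4]
(C,Q,W): not NE [P1→B gives 9>5; P2→R gives 6>4; P3→X gives 9>4]
(C,R,X): not NE [P1→D gives 5>4; P3→Z gives 8>3]
(C,R,Y): not NE [P1→B gives 6>5; P2→Q gives 8>4; P3→Z gives 8>1]
(C,R,Z): not NE [P1→B gives 9>1]
(C,R,W): not NE [P1→A gives 6>5; P3→Z gives 8>5]
(C,S,X): not NE [P2→R gives 8>4; P3→Y gives 7>2]
(C,S,Y): not NE [P1→D gives 9>4; P2→Q gives 8>7]
(C,S,Z): not NE [P1→D gives 8>0; P2→R gives 8>6; P3→Y gives 7>3]
(C,S,W): not NE [P1→D gives 7>1; P2→R gives 6>3; P3→Y gives 7>2]
(D,P,X): not NE [P1→A gives 9>8]
(D,P,Y): not NE [P1→A gives 9>7; P2→S gives 8>2; P3→X gives 3>2]
(D,P,Z): not NE [P1→A gives 7>0; P2→Q gives 5>0; P3→X gives 3>0]
(D,P,W): not NE [P1→A gives 5>1; P2→Q gives 8>2; P3→X gives 3>1]
(D,Q,X): not NE [P1→B gives 6>2; P2→P gives 8>1; P3→Z gives 9>6]
(D,Q,Y): not NE [P1→B gives 9>3; P2→S gives 8>4; P3→Z gives 9>7]
(D,Q,Z): not NE [P1→B gives 6>2]
(D,Q,W): not NE [P1→B gives 9>5; P3→Z gives 9>4]
(D,R,X): not NE [P2→P gives 8>2; P3→Y gives 6>1]
(D,R,Y): not NE [P1→B gives 6>5; P2→S gives 8>6]
(D,R,Z): not NE [P1→B gives 9>2; P2→Q gives 5>0; P3→Y gives 6>0]
(D,R,W): not NE [P1→A gives 6>2; P2→Q gives 8>0; P3→Y gives 6>3]
(D,S,X): not NE [P1→C gives 8>7; P2→P gives 8>4]
(D,S,Y): not NE [P3→X gives 6>3]
(D,S,Z): not NE [P2→Q gives 5>3; P3→X gives 6>0]
(D,S,W): not NE [P2→Q gives 8>6; P3→X gives 6>0]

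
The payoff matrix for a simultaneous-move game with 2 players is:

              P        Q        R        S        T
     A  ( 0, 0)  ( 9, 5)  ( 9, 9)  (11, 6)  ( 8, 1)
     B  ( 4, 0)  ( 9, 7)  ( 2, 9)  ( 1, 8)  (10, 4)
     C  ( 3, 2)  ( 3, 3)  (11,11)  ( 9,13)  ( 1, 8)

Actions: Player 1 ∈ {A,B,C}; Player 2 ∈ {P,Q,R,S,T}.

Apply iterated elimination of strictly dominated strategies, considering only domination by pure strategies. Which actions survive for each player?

P2 drop P (Q beats it: A:5>0 B:7>0 C:3>2)
P2 drop Q (R beats it: A:9>5 B:9>7 C:11>3)
P2 drop T (R beats it: A:9>1 B:9>4 C:11>8)
P1 drop B (A beats it: R:9>2 S:11>1)
P1→{A,C} P2→{R,S}

IESDS → P1:{A,C} P2:{R,S}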